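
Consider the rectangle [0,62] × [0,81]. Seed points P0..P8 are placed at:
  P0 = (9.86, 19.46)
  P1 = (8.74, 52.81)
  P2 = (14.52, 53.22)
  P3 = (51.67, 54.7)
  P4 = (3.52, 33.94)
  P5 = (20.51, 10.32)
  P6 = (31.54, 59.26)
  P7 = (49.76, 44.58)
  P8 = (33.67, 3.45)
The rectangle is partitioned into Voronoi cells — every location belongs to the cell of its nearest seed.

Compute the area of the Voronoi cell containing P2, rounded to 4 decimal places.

Area of P2's cell: 474.8560

1. box [0,62]×[0,81]: [(0, 0) (62, 0) (62, 81) (0, 81)]
2. ⊥bis P2·P0 via (12.19,36.34): [(0, 38.0226) (62, 29.4646) (62, 81) (0, 81)]  |A|=2929.897
3. ⊥bis P2·P1 via (11.63,53.015): [(12.819, 36.2532) (62, 29.4646) (62, 81) (9.6449, 81)]  |A|=2438.6444
4. ⊥bis P2·P3 via (33.095,53.96): [(12.819, 36.2532) (33.9164, 33.341) (32.0178, 81) (9.6449, 81)]  |A|=1000.5338
5. ⊥bis P2·P4 via (9.02,43.58): [(12.4376, 41.6301) (24.7479, 34.6066) (33.9164, 33.341) (32.0178, 81) (9.6449, 81)]  |A|=968.777
6. ⊥bis P2·P5 via (17.515,31.77): [(12.4376, 41.6301) (24.7479, 34.6066) (31.3267, 33.6985) (33.8879, 34.0561) (32.0178, 81) (9.6449, 81)]  |A|=967.8562
7. ⊥bis P2·P6 via (23.03,56.24): [(12.4376, 41.6301) (24.7479, 34.6066) (31.0141, 33.7416) (14.2433, 81) (9.6449, 81)]  |A|=480.0002
8. ⊥bis P2·P7 via (32.14,48.9): [(12.4376, 41.6301) (24.7479, 34.6066) (28.5083, 34.0875) (29.482, 38.0589) (14.2433, 81) (9.6449, 81)]  |A|=474.856
9. ⊥bis P2·P8 via (24.095,28.335): [(12.4376, 41.6301) (24.7479, 34.6066) (28.5083, 34.0875) (29.482, 38.0589) (14.2433, 81) (9.6449, 81)]  |A|=474.856
10. canonical 6-gon: [(12.4376, 41.6301) (24.7479, 34.6066) (28.5083, 34.0875) (29.482, 38.0589) (14.2433, 81) (9.6449, 81)]
11. shoelace: 474.856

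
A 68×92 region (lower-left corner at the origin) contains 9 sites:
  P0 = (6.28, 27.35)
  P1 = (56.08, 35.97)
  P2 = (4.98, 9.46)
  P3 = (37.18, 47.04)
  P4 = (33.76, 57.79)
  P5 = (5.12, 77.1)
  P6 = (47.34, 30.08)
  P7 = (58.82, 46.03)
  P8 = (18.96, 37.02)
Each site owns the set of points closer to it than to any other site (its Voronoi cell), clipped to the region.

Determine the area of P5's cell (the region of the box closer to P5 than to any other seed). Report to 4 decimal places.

1. box [0,68]×[0,92]: [(0, 0) (68, 0) (68, 92) (0, 92)]
2. ⊥bis P5·P0 via (5.7,52.225): [(0, 52.0921) (68, 53.6776) (68, 92) (0, 92)]  |A|=2659.8296
3. ⊥bis P5·P1 via (30.6,56.535): [(0, 52.0921) (27.5322, 52.7341) (59.2239, 92) (0, 92)]  |A|=1712.1189
4. ⊥bis P5·P2 via (5.05,43.28): [(0, 52.0921) (27.5322, 52.7341) (59.2239, 92) (0, 92)]  |A|=1712.1189
5. ⊥bis P5·P3 via (21.15,62.07): [(0, 52.0921) (12.0582, 52.3733) (49.2129, 92) (0, 92)]  |A|=1215.6812
6. ⊥bis P5·P4 via (19.44,67.445): [(0, 52.0921) (9.2337, 52.3074) (35.9958, 92) (0, 92)]  |A|=898.6325
7. ⊥bis P5·P6 via (26.23,53.59): [(0, 52.0921) (9.2337, 52.3074) (35.9958, 92) (0, 92)]  |A|=898.6325
8. ⊥bis P5·P7 via (31.97,61.565): [(0, 52.0921) (9.2337, 52.3074) (35.9958, 92) (0, 92)]  |A|=898.6325
9. ⊥bis P5·P8 via (12.04,57.06): [(0, 52.9025) (12.5589, 57.2392) (35.9958, 92) (0, 92)]  |A|=871.1323
10. canonical 4-gon: [(0, 52.9025) (12.5589, 57.2392) (35.9958, 92) (0, 92)]
11. shoelace: 871.1323

Area of P5's cell: 871.1323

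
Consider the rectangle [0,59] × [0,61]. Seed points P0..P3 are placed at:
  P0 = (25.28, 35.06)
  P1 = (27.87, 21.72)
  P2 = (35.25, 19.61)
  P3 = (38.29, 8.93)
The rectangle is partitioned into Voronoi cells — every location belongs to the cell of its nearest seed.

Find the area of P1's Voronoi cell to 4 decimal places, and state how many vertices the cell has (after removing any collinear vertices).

Area of P1's cell: 711.4313 (5 vertices)

1. box [0,59]×[0,61]: [(0, 0) (59, 0) (59, 61) (0, 61)]
2. ⊥bis P1·P0 via (26.575,28.39): [(0, 23.2304) (0, 0) (59, 0) (59, 34.6854)]  |A|=1708.5159
3. ⊥bis P1·P2 via (31.56,20.665): [(34.1914, 29.8688) (0, 23.2304) (0, 0) (25.6517, 0)]  |A|=780.2323
4. ⊥bis P1·P3 via (33.08,15.325): [(29.1081, 12.0891) (34.1914, 29.8688) (0, 23.2304) (0, 0) (14.2694, 0)]  |A|=711.4313
5. canonical 5-gon: [(29.1081, 12.0891) (34.1914, 29.8688) (0, 23.2304) (0, 0) (14.2694, 0)]
6. shoelace: 711.4313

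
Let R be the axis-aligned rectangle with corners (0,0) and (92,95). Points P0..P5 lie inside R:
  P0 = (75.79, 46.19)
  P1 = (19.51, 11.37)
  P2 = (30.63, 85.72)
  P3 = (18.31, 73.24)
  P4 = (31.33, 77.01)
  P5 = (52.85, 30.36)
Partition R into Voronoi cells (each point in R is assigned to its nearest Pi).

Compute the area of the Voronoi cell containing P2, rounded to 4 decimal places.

Area of P2's cell: 724.8448

1. box [0,92]×[0,95]: [(0, 0) (92, 0) (92, 95) (0, 95)]
2. ⊥bis P2·P0 via (53.21,65.955): [(0, 5.1666) (78.634, 95) (0, 95)]  |A|=3531.979
3. ⊥bis P2·P1 via (25.07,48.545): [(0, 52.2945) (36.4771, 46.8389) (78.634, 95) (0, 95)]  |A|=2672.4349
4. ⊥bis P2·P3 via (24.47,79.48): [(46.2385, 57.9906) (78.634, 95) (8.7484, 95)]  |A|=1293.2121
5. ⊥bis P2·P4 via (30.98,81.365): [(23.1944, 80.7393) (69.4018, 84.4529) (78.634, 95) (8.7484, 95)]  |A|=724.8448
6. ⊥bis P2·P5 via (41.74,58.04): [(23.1944, 80.7393) (69.4018, 84.4529) (78.634, 95) (8.7484, 95)]  |A|=724.8448
7. canonical 4-gon: [(23.1944, 80.7393) (69.4018, 84.4529) (78.634, 95) (8.7484, 95)]
8. shoelace: 724.8448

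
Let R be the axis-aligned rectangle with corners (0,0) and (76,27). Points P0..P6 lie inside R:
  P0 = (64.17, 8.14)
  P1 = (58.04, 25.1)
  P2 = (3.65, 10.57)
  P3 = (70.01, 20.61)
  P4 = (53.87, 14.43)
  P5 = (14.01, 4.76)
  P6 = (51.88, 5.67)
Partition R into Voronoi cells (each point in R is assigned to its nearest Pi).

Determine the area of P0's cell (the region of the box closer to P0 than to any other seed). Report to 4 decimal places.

1. box [0,76]×[0,27]: [(0, 0) (76, 0) (76, 27) (0, 27)]
2. ⊥bis P0·P1 via (61.105,16.62): [(15.1221, 0) (76, 0) (76, 22.0036)]  |A|=669.7674
3. ⊥bis P0·P2 via (33.91,9.355): [(33.8055, 6.7529) (33.5344, 0) (76, 0) (76, 22.0036)]  |A|=607.5991
4. ⊥bis P0·P3 via (67.09,14.375): [(61.7774, 16.863) (33.8055, 6.7529) (33.5344, 0) (76, 0) (76, 10.2022)]  |A|=523.6758
5. ⊥bis P0·P4 via (59.02,11.285): [(62.2821, 16.6267) (52.1285, 0) (76, 0) (76, 10.2022)]  |A|=268.4289
6. ⊥bis P0·P5 via (39.09,6.45): [(62.2821, 16.6267) (52.1285, 0) (76, 0) (76, 10.2022)]  |A|=268.4289
7. ⊥bis P0·P6 via (58.025,6.905): [(62.2821, 16.6267) (57.6091, 8.9746) (59.4127, 0) (76, 0) (76, 10.2022)]  |A|=235.7423
8. canonical 5-gon: [(62.2821, 16.6267) (57.6091, 8.9746) (59.4127, 0) (76, 0) (76, 10.2022)]
9. shoelace: 235.7423

Area of P0's cell: 235.7423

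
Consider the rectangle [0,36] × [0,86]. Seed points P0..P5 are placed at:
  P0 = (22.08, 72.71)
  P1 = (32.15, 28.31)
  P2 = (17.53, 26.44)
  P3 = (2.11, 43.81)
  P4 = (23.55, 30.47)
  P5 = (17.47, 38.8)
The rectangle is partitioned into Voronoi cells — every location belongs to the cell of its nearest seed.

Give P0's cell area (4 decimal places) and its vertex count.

1. box [0,36]×[0,86]: [(0, 0) (36, 0) (36, 86) (0, 86)]
2. ⊥bis P0·P1 via (27.115,50.51): [(0, 44.3603) (36, 52.5251) (36, 86) (0, 86)]  |A|=1352.0627
3. ⊥bis P0·P2 via (19.805,49.575): [(0, 51.5225) (22.0284, 49.3564) (36, 52.5251) (36, 86) (0, 86)]  |A|=1273.1759
4. ⊥bis P0·P3 via (12.095,58.26): [(0, 66.6177) (24.2507, 49.8604) (36, 52.5251) (36, 86) (0, 86)]  |A|=1082.1838
5. ⊥bis P0·P4 via (22.815,51.59): [(0, 66.6177) (21.7988, 51.5546) (33.5194, 51.9625) (36, 52.5251) (36, 86) (0, 86)]  |A|=1071.7549
6. ⊥bis P0·P5 via (19.775,55.755): [(0, 66.6177) (14.727, 56.4413) (36, 53.5492) (36, 86) (0, 86)]  |A|=1019.9413
7. canonical 5-gon: [(0, 66.6177) (14.727, 56.4413) (36, 53.5492) (36, 86) (0, 86)]
8. shoelace: 1019.9413

Area of P0's cell: 1019.9413 (5 vertices)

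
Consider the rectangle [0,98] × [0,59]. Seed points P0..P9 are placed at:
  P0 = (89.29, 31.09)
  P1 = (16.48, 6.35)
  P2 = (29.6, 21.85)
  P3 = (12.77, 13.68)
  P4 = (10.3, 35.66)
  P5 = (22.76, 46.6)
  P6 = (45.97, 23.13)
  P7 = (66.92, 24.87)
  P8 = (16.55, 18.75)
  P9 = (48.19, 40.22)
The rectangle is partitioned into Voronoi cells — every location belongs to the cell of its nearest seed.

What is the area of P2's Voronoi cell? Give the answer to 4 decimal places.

Area of P2's cell: 417.6699

1. box [0,98]×[0,59]: [(0, 0) (98, 0) (98, 59) (0, 59)]
2. ⊥bis P2·P0 via (59.445,26.47): [(0, 0) (63.5426, 0) (54.4094, 59) (0, 59)]  |A|=3479.5814
3. ⊥bis P2·P1 via (23.04,14.1): [(0, 33.6022) (39.6978, 0) (63.5426, 0) (54.4094, 59) (0, 59)]  |A|=2812.6143
4. ⊥bis P2·P3 via (21.185,17.765): [(22.9112, 14.209) (39.6978, 0) (63.5426, 0) (54.4094, 59) (1.1678, 59)]  |A|=2495.5144
5. ⊥bis P2·P4 via (19.95,28.755): [(17.5072, 25.3411) (22.9112, 14.209) (39.6978, 0) (63.5426, 0) (54.4094, 59) (41.5916, 59)]  |A|=1815.2037
6. ⊥bis P2·P5 via (26.18,34.225): [(23.2932, 33.4272) (17.5072, 25.3411) (22.9112, 14.209) (39.6978, 0) (63.5426, 0) (56.9291, 42.7229)]  |A|=1365.8526
7. ⊥bis P2·P6 via (37.785,22.49): [(36.6414, 37.1161) (23.2932, 33.4272) (17.5072, 25.3411) (22.9112, 14.209) (39.5326, 0.1398)]  |A|=468.5729
8. ⊥bis P2·P7 via (48.26,23.36): [(36.6414, 37.1161) (23.2932, 33.4272) (17.5072, 25.3411) (22.9112, 14.209) (39.5326, 0.1398)]  |A|=468.5729
9. ⊥bis P2·P8 via (23.075,20.3): [(36.6414, 37.1161) (23.2932, 33.4272) (20.7882, 29.9265) (24.9273, 12.5025) (39.5326, 0.1398)]  |A|=423.8887
10. ⊥bis P2·P9 via (38.895,31.035): [(36.9641, 32.9891) (33.6914, 36.3009) (23.2932, 33.4272) (20.7882, 29.9265) (24.9273, 12.5025) (39.5326, 0.1398)]  |A|=417.6699
11. canonical 6-gon: [(36.9641, 32.9891) (33.6914, 36.3009) (23.2932, 33.4272) (20.7882, 29.9265) (24.9273, 12.5025) (39.5326, 0.1398)]
12. shoelace: 417.6699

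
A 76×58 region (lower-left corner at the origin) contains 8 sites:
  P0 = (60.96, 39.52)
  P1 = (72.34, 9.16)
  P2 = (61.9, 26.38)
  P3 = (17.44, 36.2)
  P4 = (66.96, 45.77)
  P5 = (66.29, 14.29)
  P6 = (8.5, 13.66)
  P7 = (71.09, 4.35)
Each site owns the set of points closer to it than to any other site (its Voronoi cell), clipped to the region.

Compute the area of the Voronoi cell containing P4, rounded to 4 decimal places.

1. box [0,76]×[0,58]: [(0, 0) (76, 0) (76, 58) (0, 58)]
2. ⊥bis P4·P0 via (63.96,42.645): [(76, 31.0866) (76, 58) (47.9652, 58)]  |A|=377.2558
3. ⊥bis P4·P1 via (69.65,27.465): [(76, 31.0866) (76, 58) (47.9652, 58)]  |A|=377.2558
4. ⊥bis P4·P2 via (64.43,36.075): [(73.1831, 33.7908) (76, 33.0557) (76, 58) (47.9652, 58)]  |A|=374.4824
5. ⊥bis P4·P3 via (42.2,40.985): [(73.1831, 33.7908) (76, 33.0557) (76, 58) (47.9652, 58)]  |A|=374.4824
6. ⊥bis P4·P5 via (66.625,30.03): [(73.1831, 33.7908) (76, 33.0557) (76, 58) (47.9652, 58)]  |A|=374.4824
7. ⊥bis P4·P6 via (37.73,29.715): [(73.1831, 33.7908) (76, 33.0557) (76, 58) (47.9652, 58)]  |A|=374.4824
8. ⊥bis P4·P7 via (69.025,25.06): [(73.1831, 33.7908) (76, 33.0557) (76, 58) (47.9652, 58)]  |A|=374.4824
9. canonical 4-gon: [(73.1831, 33.7908) (76, 33.0557) (76, 58) (47.9652, 58)]
10. shoelace: 374.4824

Area of P4's cell: 374.4824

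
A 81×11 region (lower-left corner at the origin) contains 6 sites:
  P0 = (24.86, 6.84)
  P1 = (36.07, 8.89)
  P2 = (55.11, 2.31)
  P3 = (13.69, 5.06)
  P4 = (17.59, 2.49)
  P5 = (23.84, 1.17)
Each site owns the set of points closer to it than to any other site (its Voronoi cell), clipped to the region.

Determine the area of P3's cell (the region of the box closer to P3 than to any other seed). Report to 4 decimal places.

Area of P3's cell: 182.2662

1. box [0,81]×[0,11]: [(0, 0) (81, 0) (81, 11) (0, 11)]
2. ⊥bis P3·P0 via (19.275,5.95): [(0, 0) (20.2232, 0) (18.4703, 11) (0, 11)]  |A|=212.8138
3. ⊥bis P3·P1 via (24.88,6.975): [(0, 0) (20.2232, 0) (18.4703, 11) (0, 11)]  |A|=212.8138
4. ⊥bis P3·P2 via (34.4,3.685): [(0, 0) (20.2232, 0) (18.4703, 11) (0, 11)]  |A|=212.8138
5. ⊥bis P3·P4 via (15.64,3.775): [(0, 0) (13.1524, 0) (18.8463, 8.6405) (18.4703, 11) (0, 11)]  |A|=182.2662
6. ⊥bis P3·P5 via (18.765,3.115): [(0, 0) (13.1524, 0) (18.8463, 8.6405) (18.4703, 11) (0, 11)]  |A|=182.2662
7. canonical 5-gon: [(0, 0) (13.1524, 0) (18.8463, 8.6405) (18.4703, 11) (0, 11)]
8. shoelace: 182.2662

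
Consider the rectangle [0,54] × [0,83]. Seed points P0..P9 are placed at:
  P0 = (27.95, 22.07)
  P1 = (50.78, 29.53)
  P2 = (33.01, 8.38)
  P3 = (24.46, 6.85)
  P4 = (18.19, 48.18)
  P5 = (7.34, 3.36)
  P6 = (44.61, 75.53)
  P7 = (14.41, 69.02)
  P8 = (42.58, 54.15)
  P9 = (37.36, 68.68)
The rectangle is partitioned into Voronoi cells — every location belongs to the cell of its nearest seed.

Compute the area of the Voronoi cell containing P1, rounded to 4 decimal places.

Area of P1's cell: 416.0538

1. box [0,54]×[0,83]: [(0, 0) (54, 0) (54, 83) (0, 83)]
2. ⊥bis P1·P0 via (39.365,25.8): [(47.7955, 0) (54, 0) (54, 83) (20.6742, 83)]  |A|=1640.5099
3. ⊥bis P1·P2 via (41.895,18.955): [(41.4907, 19.2947) (54, 8.7845) (54, 83) (20.6742, 83)]  |A|=1525.7087
4. ⊥bis P1·P3 via (37.62,18.19): [(41.4907, 19.2947) (54, 8.7845) (54, 83) (20.6742, 83)]  |A|=1525.7087
5. ⊥bis P1·P4 via (34.485,38.855): [(34.8759, 39.5381) (41.4907, 19.2947) (54, 8.7845) (54, 72.9565)]  |A|=705.4702
6. ⊥bis P1·P5 via (29.06,16.445): [(34.8759, 39.5381) (41.4907, 19.2947) (54, 8.7845) (54, 72.9565)]  |A|=705.4702
7. ⊥bis P1·P6 via (47.695,52.53): [(41.863, 51.7478) (34.8759, 39.5381) (41.4907, 19.2947) (54, 8.7845) (54, 53.3757)]  |A|=586.644
8. ⊥bis P1·P7 via (32.595,49.275): [(41.863, 51.7478) (34.8759, 39.5381) (41.4907, 19.2947) (54, 8.7845) (54, 53.3757)]  |A|=586.644
9. ⊥bis P1·P8 via (46.68,41.84): [(35.3561, 38.0684) (41.4907, 19.2947) (54, 8.7845) (54, 44.278)]  |A|=416.0538
10. ⊥bis P1·P9 via (44.07,49.105): [(35.3561, 38.0684) (41.4907, 19.2947) (54, 8.7845) (54, 44.278)]  |A|=416.0538
11. canonical 4-gon: [(35.3561, 38.0684) (41.4907, 19.2947) (54, 8.7845) (54, 44.278)]
12. shoelace: 416.0538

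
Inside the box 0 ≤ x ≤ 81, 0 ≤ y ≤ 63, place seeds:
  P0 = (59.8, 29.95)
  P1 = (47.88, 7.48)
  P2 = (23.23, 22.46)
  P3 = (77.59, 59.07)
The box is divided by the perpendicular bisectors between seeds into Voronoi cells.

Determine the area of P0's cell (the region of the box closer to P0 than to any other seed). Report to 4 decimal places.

Area of P0's cell: 1488.9252

1. box [0,81]×[0,63]: [(0, 0) (81, 0) (81, 63) (0, 63)]
2. ⊥bis P0·P1 via (53.84,18.715): [(0, 47.2763) (81, 4.307) (81, 63) (0, 63)]  |A|=3013.8746
3. ⊥bis P0·P2 via (41.515,26.205): [(41.7337, 25.1372) (81, 4.307) (81, 63) (33.9789, 63)]  |A|=2042.5027
4. ⊥bis P0·P3 via (68.695,44.51): [(41.7337, 25.1372) (81, 4.307) (81, 36.9926) (38.4292, 63) (33.9789, 63)]  |A|=1488.9252
5. canonical 5-gon: [(41.7337, 25.1372) (81, 4.307) (81, 36.9926) (38.4292, 63) (33.9789, 63)]
6. shoelace: 1488.9252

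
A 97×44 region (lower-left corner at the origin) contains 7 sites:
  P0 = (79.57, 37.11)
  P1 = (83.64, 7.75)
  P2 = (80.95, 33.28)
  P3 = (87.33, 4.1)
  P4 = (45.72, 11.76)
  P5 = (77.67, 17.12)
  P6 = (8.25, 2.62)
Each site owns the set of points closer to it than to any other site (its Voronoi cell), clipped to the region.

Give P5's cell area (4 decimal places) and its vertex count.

1. box [0,97]×[0,44]: [(0, 0) (97, 0) (97, 44) (0, 44)]
2. ⊥bis P5·P0 via (78.62,27.115): [(0, 34.5876) (0, 0) (97, 0) (97, 25.368)]  |A|=2907.8496
3. ⊥bis P5·P1 via (80.655,12.435): [(0, 34.5876) (0, 0) (61.1381, 0) (97, 22.8491) (97, 25.368)]  |A|=2498.1444
4. ⊥bis P5·P2 via (79.31,25.2): [(62.1735, 28.6782) (0, 34.5876) (0, 0) (61.1381, 0) (95.5245, 21.9089)]  |A|=2433.61
5. ⊥bis P5·P3 via (82.5,10.61): [(62.1735, 28.6782) (0, 34.5876) (0, 0) (61.1381, 0) (95.5245, 21.9089)]  |A|=2433.61
6. ⊥bis P5·P4 via (61.695,14.44): [(62.1735, 28.6782) (59.2599, 28.9551) (63.8298, 1.715) (95.5245, 21.9089)]  |A|=483.0696
7. ⊥bis P5·P6 via (42.96,9.87): [(62.1735, 28.6782) (59.2599, 28.9551) (63.8298, 1.715) (95.5245, 21.9089)]  |A|=483.0696
8. canonical 4-gon: [(62.1735, 28.6782) (59.2599, 28.9551) (63.8298, 1.715) (95.5245, 21.9089)]
9. shoelace: 483.0696

Area of P5's cell: 483.0696 (4 vertices)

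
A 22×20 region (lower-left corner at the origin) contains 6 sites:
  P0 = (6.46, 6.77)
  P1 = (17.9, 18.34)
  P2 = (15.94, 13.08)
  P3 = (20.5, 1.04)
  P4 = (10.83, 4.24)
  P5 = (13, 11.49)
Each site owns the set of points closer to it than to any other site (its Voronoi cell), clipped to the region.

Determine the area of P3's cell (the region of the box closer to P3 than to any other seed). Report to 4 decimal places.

1. box [0,22]×[0,20]: [(0, 0) (22, 0) (22, 20) (0, 20)]
2. ⊥bis P3·P0 via (13.48,3.905): [(11.8863, 0) (22, 0) (22, 20) (20.0487, 20)]  |A|=120.6502
3. ⊥bis P3·P1 via (19.2,9.69): [(15.6215, 9.1522) (11.8863, 0) (22, 0) (22, 10.1108)]  |A|=78.5273
4. ⊥bis P3·P2 via (18.22,7.06): [(14.1364, 5.5134) (11.8863, 0) (22, 0) (22, 8.4916)]  |A|=61.2677
5. ⊥bis P3·P4 via (15.665,2.64): [(16.9711, 6.587) (14.7914, 0) (22, 0) (22, 8.4916)]  |A|=45.0932
6. ⊥bis P3·P5 via (16.75,6.265): [(17.4529, 6.7695) (16.9003, 6.3729) (14.7914, 0) (22, 0) (22, 8.4916)]  |A|=45.0481
7. canonical 5-gon: [(17.4529, 6.7695) (16.9003, 6.3729) (14.7914, 0) (22, 0) (22, 8.4916)]
8. shoelace: 45.0481

Area of P3's cell: 45.0481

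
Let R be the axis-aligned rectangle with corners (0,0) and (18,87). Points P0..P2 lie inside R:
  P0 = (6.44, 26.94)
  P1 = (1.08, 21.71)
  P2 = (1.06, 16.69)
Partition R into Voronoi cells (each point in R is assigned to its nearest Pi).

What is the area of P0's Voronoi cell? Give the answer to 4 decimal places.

1. box [0,18]×[0,87]: [(0, 0) (18, 0) (18, 87) (0, 87)]
2. ⊥bis P0·P1 via (3.76,24.325): [(0, 28.1785) (18, 9.731) (18, 87) (0, 87)]  |A|=1224.8145
3. ⊥bis P0·P2 via (3.75,21.815): [(0, 28.1785) (8.7907, 19.1692) (18, 14.3355) (18, 87) (0, 87)]  |A|=1203.6126
4. canonical 5-gon: [(0, 28.1785) (8.7907, 19.1692) (18, 14.3355) (18, 87) (0, 87)]
5. shoelace: 1203.6126

Area of P0's cell: 1203.6126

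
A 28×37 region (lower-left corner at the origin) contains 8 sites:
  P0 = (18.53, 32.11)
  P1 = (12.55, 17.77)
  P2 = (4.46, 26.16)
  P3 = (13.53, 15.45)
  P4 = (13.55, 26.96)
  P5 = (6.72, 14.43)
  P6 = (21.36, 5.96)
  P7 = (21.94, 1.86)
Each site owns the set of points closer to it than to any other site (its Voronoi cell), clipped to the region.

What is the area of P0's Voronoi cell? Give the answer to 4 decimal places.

1. box [0,28]×[0,37]: [(0, 0) (28, 0) (28, 37) (0, 37)]
2. ⊥bis P0·P1 via (15.54,24.94): [(0, 31.4204) (28, 19.744) (28, 37) (0, 37)]  |A|=319.6983
3. ⊥bis P0·P2 via (11.495,29.135): [(12.7828, 26.0898) (28, 19.744) (28, 37) (8.169, 37)]  |A|=239.4743
4. ⊥bis P0·P3 via (16.03,23.78): [(12.7828, 26.0898) (24.2054, 21.3264) (28, 20.1876) (28, 37) (8.169, 37)]  |A|=238.6327
5. ⊥bis P0·P4 via (16.04,29.535): [(24.6744, 21.1857) (28, 20.1876) (28, 37) (8.3202, 37)]  |A|=183.5678
6. ⊥bis P0·P5 via (12.625,23.27): [(24.6744, 21.1857) (28, 20.1876) (28, 37) (8.3202, 37)]  |A|=183.5678
7. ⊥bis P0·P6 via (19.945,19.035): [(24.6744, 21.1857) (28, 20.1876) (28, 37) (8.3202, 37)]  |A|=183.5678
8. ⊥bis P0·P7 via (20.235,16.985): [(24.6744, 21.1857) (28, 20.1876) (28, 37) (8.3202, 37)]  |A|=183.5678
9. canonical 4-gon: [(24.6744, 21.1857) (28, 20.1876) (28, 37) (8.3202, 37)]
10. shoelace: 183.5678

Area of P0's cell: 183.5678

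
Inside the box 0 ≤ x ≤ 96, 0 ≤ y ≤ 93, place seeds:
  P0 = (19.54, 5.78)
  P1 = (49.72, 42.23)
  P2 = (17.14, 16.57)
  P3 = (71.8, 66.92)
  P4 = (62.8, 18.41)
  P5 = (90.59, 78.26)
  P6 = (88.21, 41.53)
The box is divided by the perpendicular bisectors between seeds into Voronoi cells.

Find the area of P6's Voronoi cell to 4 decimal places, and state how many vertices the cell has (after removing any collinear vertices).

Area of P6's cell: 888.0377 (5 vertices)

1. box [0,96]×[0,93]: [(0, 0) (96, 0) (96, 93) (0, 93)]
2. ⊥bis P6·P0 via (53.875,23.655): [(66.1899, 0) (96, 0) (96, 93) (17.7736, 93)]  |A|=5023.6963
3. ⊥bis P6·P1 via (68.965,41.88): [(68.2033, 0) (96, 0) (96, 93) (69.8947, 93)]  |A|=2506.441
4. ⊥bis P6·P2 via (52.675,29.05): [(68.2033, 0) (96, 0) (96, 93) (69.8947, 93)]  |A|=2506.441
5. ⊥bis P6·P3 via (80.005,54.225): [(69.0609, 47.1516) (68.2033, 0) (96, 0) (96, 64.5628)]  |A|=1524.962
6. ⊥bis P6·P4 via (75.505,29.97): [(69.0609, 47.1516) (68.8808, 37.2503) (96, 7.445) (96, 64.5628)]  |A|=906.2937
7. ⊥bis P6·P5 via (89.4,59.895): [(88.8345, 59.9316) (69.0609, 47.1516) (68.8808, 37.2503) (96, 7.445) (96, 59.4673)]  |A|=888.0377
8. canonical 5-gon: [(88.8345, 59.9316) (69.0609, 47.1516) (68.8808, 37.2503) (96, 7.445) (96, 59.4673)]
9. shoelace: 888.0377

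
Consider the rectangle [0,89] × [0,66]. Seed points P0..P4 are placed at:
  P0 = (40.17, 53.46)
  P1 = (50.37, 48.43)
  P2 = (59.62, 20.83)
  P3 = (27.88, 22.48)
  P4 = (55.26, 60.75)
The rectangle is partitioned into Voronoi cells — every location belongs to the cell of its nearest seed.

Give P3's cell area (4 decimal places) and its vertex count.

1. box [0,89]×[0,66]: [(0, 0) (89, 0) (89, 66) (0, 66)]
2. ⊥bis P3·P0 via (34.025,37.97): [(0, 51.468) (0, 0) (89, 0) (89, 16.161)]  |A|=3009.4895
3. ⊥bis P3·P1 via (39.125,35.455): [(38.0785, 36.3619) (0, 51.468) (0, 0) (80.0346, 0)]  |A|=2435.0192
4. ⊥bis P3·P2 via (43.75,21.655): [(44.2371, 31.0245) (38.0785, 36.3619) (0, 51.468) (0, 0) (42.6243, 0)]  |A|=1854.6999
5. ⊥bis P3·P4 via (41.57,41.615): [(44.2371, 31.0245) (38.0785, 36.3619) (0, 51.468) (0, 0) (42.6243, 0)]  |A|=1854.6999
6. canonical 5-gon: [(44.2371, 31.0245) (38.0785, 36.3619) (0, 51.468) (0, 0) (42.6243, 0)]
7. shoelace: 1854.6999

Area of P3's cell: 1854.6999 (5 vertices)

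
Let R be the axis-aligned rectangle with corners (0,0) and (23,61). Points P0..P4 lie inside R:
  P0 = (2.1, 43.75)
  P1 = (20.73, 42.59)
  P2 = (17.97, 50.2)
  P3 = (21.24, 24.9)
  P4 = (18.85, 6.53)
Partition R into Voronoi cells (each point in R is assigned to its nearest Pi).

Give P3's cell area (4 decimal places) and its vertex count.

Area of P3's cell: 325.1895 (5 vertices)

1. box [0,23]×[0,61]: [(0, 0) (23, 0) (23, 61) (0, 61)]
2. ⊥bis P3·P0 via (11.67,34.325): [(0, 22.4755) (0, 0) (23, 0) (23, 45.8293)]  |A|=785.5048
3. ⊥bis P3·P1 via (20.985,33.745): [(10.8099, 33.4517) (0, 22.4755) (0, 0) (23, 0) (23, 33.8031)]  |A|=712.2044
4. ⊥bis P3·P2 via (19.605,37.55): [(10.8099, 33.4517) (0, 22.4755) (0, 0) (23, 0) (23, 33.8031)]  |A|=712.2044
5. ⊥bis P3·P4 via (20.045,15.715): [(10.8099, 33.4517) (0, 22.4755) (0, 18.3229) (23, 15.3305) (23, 33.8031)]  |A|=325.1895
6. canonical 5-gon: [(10.8099, 33.4517) (0, 22.4755) (0, 18.3229) (23, 15.3305) (23, 33.8031)]
7. shoelace: 325.1895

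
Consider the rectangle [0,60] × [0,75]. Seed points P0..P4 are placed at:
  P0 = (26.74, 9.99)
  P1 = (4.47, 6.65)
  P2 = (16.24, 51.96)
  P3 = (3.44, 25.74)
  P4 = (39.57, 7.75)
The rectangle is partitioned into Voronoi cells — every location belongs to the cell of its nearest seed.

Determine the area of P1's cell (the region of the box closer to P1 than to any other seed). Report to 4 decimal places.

Area of P1's cell: 255.7744

1. box [0,60]×[0,75]: [(0, 0) (60, 0) (60, 75) (0, 75)]
2. ⊥bis P1·P0 via (15.605,8.32): [(0, 0) (16.8528, 0) (5.6045, 75) (0, 75)]  |A|=842.1491
3. ⊥bis P1·P2 via (10.355,29.305): [(0, 31.9949) (0, 0) (16.8528, 0) (12.543, 28.7366)]  |A|=442.8019
4. ⊥bis P1·P3 via (3.955,16.195): [(0, 15.9816) (0, 0) (16.8528, 0) (14.3399, 16.7553)]  |A|=255.7744
5. ⊥bis P1·P4 via (22.02,7.2): [(0, 15.9816) (0, 0) (16.8528, 0) (14.3399, 16.7553)]  |A|=255.7744
6. canonical 4-gon: [(0, 15.9816) (0, 0) (16.8528, 0) (14.3399, 16.7553)]
7. shoelace: 255.7744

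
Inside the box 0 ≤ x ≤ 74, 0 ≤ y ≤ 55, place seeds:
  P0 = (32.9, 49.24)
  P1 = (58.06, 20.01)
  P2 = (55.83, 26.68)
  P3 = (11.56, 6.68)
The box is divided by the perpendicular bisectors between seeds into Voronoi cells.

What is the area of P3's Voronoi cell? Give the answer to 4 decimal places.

Area of P3's cell: 1066.5679

1. box [0,74]×[0,55]: [(0, 0) (74, 0) (74, 55) (0, 55)]
2. ⊥bis P3·P0 via (22.23,27.96): [(0, 39.1063) (0, 0) (74, 0) (74, 2.002)]  |A|=1521.0091
3. ⊥bis P3·P1 via (34.81,13.345): [(32.0288, 23.0468) (0, 39.1063) (0, 0) (38.6356, 0)]  |A|=1071.4776
4. ⊥bis P3·P2 via (33.695,16.68): [(34.13, 15.7172) (30.4642, 23.8313) (0, 39.1063) (0, 0) (38.6356, 0)]  |A|=1066.5679
5. canonical 5-gon: [(34.13, 15.7172) (30.4642, 23.8313) (0, 39.1063) (0, 0) (38.6356, 0)]
6. shoelace: 1066.5679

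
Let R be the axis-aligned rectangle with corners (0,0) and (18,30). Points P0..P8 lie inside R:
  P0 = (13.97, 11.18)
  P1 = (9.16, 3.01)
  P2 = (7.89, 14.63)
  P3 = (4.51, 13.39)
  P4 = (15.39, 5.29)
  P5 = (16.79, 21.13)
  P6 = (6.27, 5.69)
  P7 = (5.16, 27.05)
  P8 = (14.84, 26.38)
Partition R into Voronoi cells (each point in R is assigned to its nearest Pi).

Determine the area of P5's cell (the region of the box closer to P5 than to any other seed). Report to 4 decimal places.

Area of P5's cell: 47.0166

1. box [0,18]×[0,30]: [(0, 0) (18, 0) (18, 30) (0, 30)]
2. ⊥bis P5·P0 via (15.38,16.155): [(0, 20.514) (18, 15.4124) (18, 30) (0, 30)]  |A|=216.6624
3. ⊥bis P5·P1 via (12.975,12.07): [(0, 20.514) (18, 15.4124) (18, 30) (0, 30)]  |A|=216.6624
4. ⊥bis P5·P2 via (12.34,17.88): [(13.1352, 16.7912) (18, 15.4124) (18, 30) (3.4883, 30)]  |A|=131.3238
5. ⊥bis P5·P3 via (10.65,17.26): [(13.1352, 16.7912) (18, 15.4124) (18, 30) (3.4883, 30)]  |A|=131.3238
6. ⊥bis P5·P4 via (16.09,13.21): [(13.1352, 16.7912) (18, 15.4124) (18, 30) (3.4883, 30)]  |A|=131.3238
7. ⊥bis P5·P6 via (11.53,13.41): [(13.1352, 16.7912) (18, 15.4124) (18, 30) (3.4883, 30)]  |A|=131.3238
8. ⊥bis P5·P7 via (10.975,24.09): [(9.6729, 21.5319) (13.1352, 16.7912) (18, 15.4124) (18, 30) (13.9834, 30)]  |A|=86.8873
9. ⊥bis P5·P8 via (15.815,23.755): [(9.7064, 21.4861) (13.1352, 16.7912) (18, 15.4124) (18, 24.5666)]  |A|=47.0166
10. canonical 4-gon: [(9.7064, 21.4861) (13.1352, 16.7912) (18, 15.4124) (18, 24.5666)]
11. shoelace: 47.0166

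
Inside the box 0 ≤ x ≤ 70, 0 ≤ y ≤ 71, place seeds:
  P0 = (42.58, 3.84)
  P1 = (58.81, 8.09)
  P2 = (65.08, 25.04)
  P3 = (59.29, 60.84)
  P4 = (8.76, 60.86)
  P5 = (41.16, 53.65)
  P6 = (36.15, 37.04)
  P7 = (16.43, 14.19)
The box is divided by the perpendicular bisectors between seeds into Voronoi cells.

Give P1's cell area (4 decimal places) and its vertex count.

1. box [0,70]×[0,71]: [(0, 0) (70, 0) (70, 71) (0, 71)]
2. ⊥bis P1·P0 via (50.695,5.965): [(52.257, 0) (70, 0) (70, 71) (33.6649, 71)]  |A|=1919.7731
3. ⊥bis P1·P2 via (61.945,16.565): [(46.415, 22.3097) (52.257, 0) (70, 0) (70, 13.5854)]  |A|=358.1266
4. ⊥bis P1·P3 via (59.05,34.465): [(46.415, 22.3097) (52.257, 0) (70, 0) (70, 13.5854)]  |A|=358.1266
5. ⊥bis P1·P4 via (33.785,34.475): [(46.415, 22.3097) (52.257, 0) (70, 0) (70, 13.5854)]  |A|=358.1266
6. ⊥bis P1·P5 via (49.985,30.87): [(46.415, 22.3097) (52.257, 0) (70, 0) (70, 13.5854)]  |A|=358.1266
7. ⊥bis P1·P6 via (47.48,22.565): [(46.9167, 22.1241) (46.5406, 21.8297) (52.257, 0) (70, 0) (70, 13.5854)]  |A|=358.0178
8. ⊥bis P1·P7 via (37.62,11.14): [(46.9167, 22.1241) (46.5406, 21.8297) (52.257, 0) (70, 0) (70, 13.5854)]  |A|=358.0178
9. canonical 5-gon: [(46.9167, 22.1241) (46.5406, 21.8297) (52.257, 0) (70, 0) (70, 13.5854)]
10. shoelace: 358.0178

Area of P1's cell: 358.0178 (5 vertices)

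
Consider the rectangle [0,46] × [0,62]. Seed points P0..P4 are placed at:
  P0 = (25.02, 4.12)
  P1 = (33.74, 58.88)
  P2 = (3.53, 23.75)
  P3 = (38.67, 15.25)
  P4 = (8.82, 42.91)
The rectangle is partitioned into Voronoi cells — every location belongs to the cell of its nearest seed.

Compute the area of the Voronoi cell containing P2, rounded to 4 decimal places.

1. box [0,46]×[0,62]: [(0, 0) (46, 0) (46, 62) (0, 62)]
2. ⊥bis P2·P0 via (14.275,13.935): [(0, 0) (1.5461, 0) (46, 48.666) (46, 62) (0, 62)]  |A|=1770.3024
3. ⊥bis P2·P1 via (18.635,41.315): [(0, 57.3401) (0, 0) (1.5461, 0) (30.2004, 31.3694)]  |A|=890.0973
4. ⊥bis P2·P3 via (21.1,19.5): [(25.0437, 35.8038) (0, 57.3401) (0, 0) (1.5461, 0) (21.7273, 22.0935)]  |A|=847.3943
5. ⊥bis P2·P4 via (6.175,33.33): [(23.3015, 28.6014) (0, 35.0349) (0, 0) (1.5461, 0) (21.7273, 22.0935)]  |A|=478.5734
6. canonical 5-gon: [(23.3015, 28.6014) (0, 35.0349) (0, 0) (1.5461, 0) (21.7273, 22.0935)]
7. shoelace: 478.5734

Area of P2's cell: 478.5734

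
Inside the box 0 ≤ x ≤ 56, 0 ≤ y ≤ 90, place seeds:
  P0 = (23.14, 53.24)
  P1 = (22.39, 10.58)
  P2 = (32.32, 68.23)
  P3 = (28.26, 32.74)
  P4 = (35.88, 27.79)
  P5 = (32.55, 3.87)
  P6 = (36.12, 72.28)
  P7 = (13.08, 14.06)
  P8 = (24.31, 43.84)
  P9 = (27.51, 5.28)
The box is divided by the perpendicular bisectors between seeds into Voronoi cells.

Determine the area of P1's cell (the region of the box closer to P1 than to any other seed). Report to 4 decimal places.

Area of P1's cell: 197.6866

1. box [0,56]×[0,90]: [(0, 0) (56, 0) (56, 90) (0, 90)]
2. ⊥bis P1·P0 via (22.765,31.91): [(0, 32.3102) (0, 0) (56, 0) (56, 31.3257)]  |A|=1781.806
3. ⊥bis P1·P2 via (27.355,39.405): [(0, 32.3102) (0, 0) (56, 0) (56, 31.3257)]  |A|=1781.806
4. ⊥bis P1·P3 via (25.325,21.66): [(0, 28.3684) (0, 0) (56, 0) (56, 13.5344)]  |A|=1173.2792
5. ⊥bis P1·P4 via (29.135,19.185): [(26.3105, 21.3989) (0, 28.3684) (0, 0) (53.6105, 0)]  |A|=946.7972
6. ⊥bis P1·P5 via (27.47,7.225): [(33.2424, 15.9654) (26.3105, 21.3989) (0, 28.3684) (0, 0) (22.6984, 0)]  |A|=700.0354
7. ⊥bis P1·P6 via (29.255,41.43): [(33.2424, 15.9654) (26.3105, 21.3989) (0, 28.3684) (0, 0) (22.6984, 0)]  |A|=700.0354
8. ⊥bis P1·P7 via (17.735,12.32): [(33.2424, 15.9654) (26.3105, 21.3989) (21.5955, 22.6479) (13.1299, 0) (22.6984, 0)]  |A|=245.0386
9. ⊥bis P1·P8 via (23.35,27.21): [(33.2424, 15.9654) (26.3105, 21.3989) (21.5955, 22.6479) (13.1299, 0) (22.6984, 0)]  |A|=245.0386
10. ⊥bis P1·P9 via (24.95,7.93): [(33.1976, 15.8975) (33.2424, 15.9654) (26.3105, 21.3989) (21.5955, 22.6479) (13.1299, 0) (16.7412, 0)]  |A|=197.6866
11. canonical 6-gon: [(33.1976, 15.8975) (33.2424, 15.9654) (26.3105, 21.3989) (21.5955, 22.6479) (13.1299, 0) (16.7412, 0)]
12. shoelace: 197.6866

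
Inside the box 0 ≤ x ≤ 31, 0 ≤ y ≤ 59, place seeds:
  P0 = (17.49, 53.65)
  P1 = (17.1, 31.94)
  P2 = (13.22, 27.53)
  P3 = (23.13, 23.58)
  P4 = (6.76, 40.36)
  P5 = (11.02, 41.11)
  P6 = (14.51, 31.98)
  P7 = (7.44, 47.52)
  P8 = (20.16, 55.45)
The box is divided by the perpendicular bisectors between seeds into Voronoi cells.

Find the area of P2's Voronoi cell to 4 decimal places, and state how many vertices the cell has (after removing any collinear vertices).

1. box [0,31]×[0,59]: [(0, 0) (31, 0) (31, 59) (0, 59)]
2. ⊥bis P2·P0 via (15.355,40.59): [(0, 43.1002) (0, 0) (31, 0) (31, 38.0324)]  |A|=1257.5552
3. ⊥bis P2·P1 via (15.16,29.735): [(0, 43.073) (0, 0) (31, 0) (31, 15.7987)]  |A|=912.5117
4. ⊥bis P2·P3 via (18.175,25.555): [(18.6257, 26.6858) (0, 43.073) (0, 0) (7.9891, 0)]  |A|=507.7311
5. ⊥bis P2·P4 via (9.99,33.945): [(18.6257, 26.6858) (10.2348, 34.0683) (0, 28.915) (0, 0) (7.9891, 0)]  |A|=435.2783
6. ⊥bis P2·P5 via (12.12,34.32): [(18.6257, 26.6858) (10.2863, 34.0229) (10.0777, 33.9891) (0, 28.915) (0, 0) (7.9891, 0)]  |A|=435.2727
7. ⊥bis P2·P6 via (13.865,29.755): [(18.6257, 26.6858) (15.7625, 29.205) (6.1247, 31.9988) (0, 28.915) (0, 0) (7.9891, 0)]  |A|=419.5644
8. ⊥bis P2·P7 via (10.33,37.525): [(18.6257, 26.6858) (15.7625, 29.205) (6.1247, 31.9988) (0, 28.915) (0, 0) (7.9891, 0)]  |A|=419.5644
9. ⊥bis P2·P8 via (16.69,41.49): [(18.6257, 26.6858) (15.7625, 29.205) (6.1247, 31.9988) (0, 28.915) (0, 0) (7.9891, 0)]  |A|=419.5644
10. canonical 6-gon: [(18.6257, 26.6858) (15.7625, 29.205) (6.1247, 31.9988) (0, 28.915) (0, 0) (7.9891, 0)]
11. shoelace: 419.5644

Area of P2's cell: 419.5644 (6 vertices)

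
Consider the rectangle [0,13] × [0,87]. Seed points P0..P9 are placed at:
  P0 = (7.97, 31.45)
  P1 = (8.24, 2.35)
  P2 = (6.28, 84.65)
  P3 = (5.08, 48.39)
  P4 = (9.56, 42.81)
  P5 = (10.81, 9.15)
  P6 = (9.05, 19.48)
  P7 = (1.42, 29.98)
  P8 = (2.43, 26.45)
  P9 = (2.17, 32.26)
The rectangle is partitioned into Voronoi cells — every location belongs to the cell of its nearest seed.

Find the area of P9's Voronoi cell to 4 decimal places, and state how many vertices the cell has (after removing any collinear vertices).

Area of P9's cell: 47.4150 (5 vertices)

1. box [0,13]×[0,87]: [(0, 0) (13, 0) (13, 87) (0, 87)]
2. ⊥bis P9·P0 via (5.07,31.855): [(0, 0) (0.6213, 0) (12.7713, 87) (0, 87)]  |A|=582.5767
3. ⊥bis P9·P1 via (5.205,17.305): [(0, 16.2487) (2.9748, 16.8524) (12.7713, 87) (0, 87)]  |A|=553.1733
4. ⊥bis P9·P2 via (4.225,58.455): [(0, 58.7865) (0, 16.2487) (2.9748, 16.8524) (8.7354, 58.1012)]  |A|=245.4072
5. ⊥bis P9·P3 via (3.625,40.325): [(0, 40.979) (0, 16.2487) (2.9748, 16.8524) (6.1883, 39.8626)]  |A|=109.7746
6. ⊥bis P9·P4 via (5.865,37.535): [(1.2773, 40.7485) (0, 40.979) (0, 16.2487) (2.9748, 16.8524) (5.8634, 37.5361)]  |A|=103.9182
7. ⊥bis P9·P5 via (6.49,20.705): [(1.2773, 40.7485) (0, 40.979) (0, 18.2786) (3.3488, 19.5306) (5.8634, 37.5361)]  |A|=96.6485
8. ⊥bis P9·P6 via (5.61,25.87): [(1.2773, 40.7485) (0, 40.979) (0, 22.8499) (4.1223, 25.0691) (5.8634, 37.5361)]  |A|=78.4368
9. ⊥bis P9·P7 via (1.795,31.12): [(1.2773, 40.7485) (0, 40.979) (0, 31.7105) (4.828, 30.1223) (5.8634, 37.5361)]  |A|=47.415
10. ⊥bis P9·P8 via (2.3,29.355): [(1.2773, 40.7485) (0, 40.979) (0, 31.7105) (4.828, 30.1223) (5.8634, 37.5361)]  |A|=47.415
11. canonical 5-gon: [(1.2773, 40.7485) (0, 40.979) (0, 31.7105) (4.828, 30.1223) (5.8634, 37.5361)]
12. shoelace: 47.415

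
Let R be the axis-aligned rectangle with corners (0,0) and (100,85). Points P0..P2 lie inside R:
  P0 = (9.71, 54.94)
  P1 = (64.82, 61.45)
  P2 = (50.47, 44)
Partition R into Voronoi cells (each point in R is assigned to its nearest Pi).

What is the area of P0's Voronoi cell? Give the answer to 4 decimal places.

Area of P0's cell: 2359.1110

1. box [0,100]×[0,85]: [(0, 0) (100, 0) (100, 85) (0, 85)]
2. ⊥bis P0·P1 via (37.265,58.195): [(0, 0) (44.1394, 0) (34.0986, 85) (0, 85)]  |A|=3325.1158
3. ⊥bis P0·P2 via (30.09,49.47): [(0, 0) (16.8122, 0) (35.7879, 70.6992) (34.0986, 85) (0, 85)]  |A|=2359.111
4. canonical 5-gon: [(0, 0) (16.8122, 0) (35.7879, 70.6992) (34.0986, 85) (0, 85)]
5. shoelace: 2359.111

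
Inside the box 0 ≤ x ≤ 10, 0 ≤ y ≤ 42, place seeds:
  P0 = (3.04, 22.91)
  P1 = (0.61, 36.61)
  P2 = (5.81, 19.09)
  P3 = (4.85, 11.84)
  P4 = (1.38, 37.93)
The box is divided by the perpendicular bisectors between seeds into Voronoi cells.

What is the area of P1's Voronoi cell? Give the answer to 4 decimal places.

Area of P1's cell: 46.1059

1. box [0,10]×[0,42]: [(0, 0) (10, 0) (10, 42) (0, 42)]
2. ⊥bis P1·P0 via (1.825,29.76): [(0, 29.4363) (10, 31.21) (10, 42) (0, 42)]  |A|=116.7684
3. ⊥bis P1·P2 via (3.21,27.85): [(0, 29.4363) (10, 31.21) (10, 42) (0, 42)]  |A|=116.7684
4. ⊥bis P1·P3 via (2.73,24.225): [(0, 29.4363) (10, 31.21) (10, 42) (0, 42)]  |A|=116.7684
5. ⊥bis P1·P4 via (0.995,37.27): [(0, 37.8504) (0, 29.4363) (10, 31.21) (10, 32.0171)]  |A|=46.1059
6. canonical 4-gon: [(0, 37.8504) (0, 29.4363) (10, 31.21) (10, 32.0171)]
7. shoelace: 46.1059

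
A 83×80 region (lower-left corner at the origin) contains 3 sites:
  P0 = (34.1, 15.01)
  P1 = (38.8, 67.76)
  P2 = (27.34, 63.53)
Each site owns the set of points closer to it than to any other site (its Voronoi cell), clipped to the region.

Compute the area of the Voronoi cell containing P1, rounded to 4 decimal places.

Area of P1's cell: 1952.5615

1. box [0,83]×[0,80]: [(0, 0) (83, 0) (83, 80) (0, 80)]
2. ⊥bis P1·P0 via (36.45,41.385): [(0, 44.6327) (83, 37.2374) (83, 80) (0, 80)]  |A|=3242.3911
3. ⊥bis P1·P2 via (33.07,65.645): [(42.2142, 40.8714) (83, 37.2374) (83, 80) (27.7714, 80)]  |A|=1952.5615
4. canonical 4-gon: [(42.2142, 40.8714) (83, 37.2374) (83, 80) (27.7714, 80)]
5. shoelace: 1952.5615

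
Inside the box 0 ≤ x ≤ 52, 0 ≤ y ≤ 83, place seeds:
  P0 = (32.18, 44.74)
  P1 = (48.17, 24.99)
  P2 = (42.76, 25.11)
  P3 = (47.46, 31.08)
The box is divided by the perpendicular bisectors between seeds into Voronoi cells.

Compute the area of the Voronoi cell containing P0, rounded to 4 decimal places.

1. box [0,52]×[0,83]: [(0, 0) (52, 0) (52, 83) (0, 83)]
2. ⊥bis P0·P1 via (40.175,34.865): [(0, 2.3385) (52, 44.4388) (52, 83) (0, 83)]  |A|=3099.7911
3. ⊥bis P0·P2 via (37.47,34.925): [(0, 14.7298) (45.7834, 39.4057) (52, 44.4388) (52, 83) (0, 83)]  |A|=2816.1341
4. ⊥bis P0·P3 via (39.82,37.91): [(0, 14.7298) (36.8553, 34.5937) (52, 51.5345) (52, 83) (0, 83)]  |A|=2754.8919
5. canonical 5-gon: [(0, 14.7298) (36.8553, 34.5937) (52, 51.5345) (52, 83) (0, 83)]
6. shoelace: 2754.8919

Area of P0's cell: 2754.8919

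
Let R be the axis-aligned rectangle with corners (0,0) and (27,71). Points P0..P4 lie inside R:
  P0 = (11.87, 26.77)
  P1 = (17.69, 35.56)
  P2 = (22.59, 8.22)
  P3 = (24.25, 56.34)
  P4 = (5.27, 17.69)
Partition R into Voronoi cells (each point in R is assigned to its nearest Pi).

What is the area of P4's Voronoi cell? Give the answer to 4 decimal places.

Area of P4's cell: 285.6929

1. box [0,27]×[0,71]: [(0, 0) (27, 0) (27, 71) (0, 71)]
2. ⊥bis P4·P0 via (8.57,22.23): [(0, 28.4593) (0, 0) (27, 0) (27, 8.8337)]  |A|=503.456
3. ⊥bis P4·P1 via (11.48,26.625): [(0, 28.4593) (0, 0) (27, 0) (27, 8.8337)]  |A|=503.456
4. ⊥bis P4·P2 via (13.93,12.955): [(16.0346, 16.8042) (0, 28.4593) (0, 0) (6.8466, 0)]  |A|=285.6929
5. ⊥bis P4·P3 via (14.76,37.015): [(16.0346, 16.8042) (0, 28.4593) (0, 0) (6.8466, 0)]  |A|=285.6929
6. canonical 4-gon: [(16.0346, 16.8042) (0, 28.4593) (0, 0) (6.8466, 0)]
7. shoelace: 285.6929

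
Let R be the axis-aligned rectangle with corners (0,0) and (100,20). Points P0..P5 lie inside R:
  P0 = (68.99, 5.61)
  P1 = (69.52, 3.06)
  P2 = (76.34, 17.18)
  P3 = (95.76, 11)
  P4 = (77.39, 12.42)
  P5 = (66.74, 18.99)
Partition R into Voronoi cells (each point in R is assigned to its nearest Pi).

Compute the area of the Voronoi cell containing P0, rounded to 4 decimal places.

1. box [0,100]×[0,20]: [(0, 0) (100, 0) (100, 20) (0, 20)]
2. ⊥bis P0·P1 via (69.255,4.335): [(0, 0) (48.3979, 0) (100, 10.7251) (100, 20) (0, 20)]  |A|=1723.2803
3. ⊥bis P0·P2 via (72.665,11.395): [(0, 0) (48.3979, 0) (80.1982, 6.6095) (59.1194, 20) (0, 20)]  |A|=1357.7443
4. ⊥bis P0·P3 via (82.375,8.305): [(0, 0) (48.3979, 0) (80.1982, 6.6095) (59.1194, 20) (0, 20)]  |A|=1357.7443
5. ⊥bis P0·P4 via (73.19,9.015): [(0, 0) (48.3979, 0) (75.8696, 5.7098) (69.769, 13.2347) (59.1194, 20) (0, 20)]  |A|=1338.7139
6. ⊥bis P0·P5 via (67.865,12.3): [(0, 0.8877) (0, 0) (48.3979, 0) (75.8696, 5.7098) (70.2075, 12.6939)]  |A|=450.4393
7. canonical 5-gon: [(0, 0.8877) (0, 0) (48.3979, 0) (75.8696, 5.7098) (70.2075, 12.6939)]
8. shoelace: 450.4393

Area of P0's cell: 450.4393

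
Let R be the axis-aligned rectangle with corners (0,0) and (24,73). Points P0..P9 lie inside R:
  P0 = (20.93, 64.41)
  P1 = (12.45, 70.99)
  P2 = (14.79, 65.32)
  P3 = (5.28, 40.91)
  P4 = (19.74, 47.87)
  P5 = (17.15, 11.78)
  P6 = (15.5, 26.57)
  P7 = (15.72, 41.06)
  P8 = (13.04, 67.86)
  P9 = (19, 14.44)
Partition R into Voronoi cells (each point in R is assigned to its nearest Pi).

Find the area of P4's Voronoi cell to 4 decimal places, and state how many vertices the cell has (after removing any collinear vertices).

1. box [0,24]×[0,73]: [(0, 0) (24, 0) (24, 73) (0, 73)]
2. ⊥bis P4·P0 via (20.335,56.14): [(0, 57.603) (0, 0) (24, 0) (24, 55.8763)]  |A|=1361.7522
3. ⊥bis P4·P1 via (16.095,59.43): [(8.3871, 56.9996) (0, 54.3551) (0, 0) (24, 0) (24, 55.8763)]  |A|=1348.1317
4. ⊥bis P4·P2 via (17.265,56.595): [(16.6066, 56.4082) (0, 51.6975) (0, 0) (24, 0) (24, 55.8763)]  |A|=1312.7165
5. ⊥bis P4·P3 via (12.51,44.39): [(16.6066, 56.4082) (7.9124, 53.942) (24, 20.5185) (24, 55.8763)]  |A|=295.8408
6. ⊥bis P4·P5 via (18.445,29.825): [(16.6066, 56.4082) (7.9124, 53.942) (19.559, 29.7451) (24, 29.4263) (24, 55.8763)]  |A|=276.0611
7. ⊥bis P4·P6 via (17.62,37.22): [(16.6066, 56.4082) (7.9124, 53.942) (15.7853, 37.5852) (24, 35.95) (24, 55.8763)]  |A|=232.4587
8. ⊥bis P4·P7 via (17.73,44.465): [(16.6066, 56.4082) (7.9124, 53.942) (10.3877, 48.7992) (24, 40.7638) (24, 55.8763)]  |A|=158.049
9. ⊥bis P4·P8 via (16.39,57.865): [(16.6066, 56.4082) (7.9124, 53.942) (10.3877, 48.7992) (24, 40.7638) (24, 55.8763)]  |A|=158.049
10. ⊥bis P4·P9 via (19.37,31.155): [(16.6066, 56.4082) (7.9124, 53.942) (10.3877, 48.7992) (24, 40.7638) (24, 55.8763)]  |A|=158.049
11. canonical 5-gon: [(16.6066, 56.4082) (7.9124, 53.942) (10.3877, 48.7992) (24, 40.7638) (24, 55.8763)]
12. shoelace: 158.049

Area of P4's cell: 158.0490 (5 vertices)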